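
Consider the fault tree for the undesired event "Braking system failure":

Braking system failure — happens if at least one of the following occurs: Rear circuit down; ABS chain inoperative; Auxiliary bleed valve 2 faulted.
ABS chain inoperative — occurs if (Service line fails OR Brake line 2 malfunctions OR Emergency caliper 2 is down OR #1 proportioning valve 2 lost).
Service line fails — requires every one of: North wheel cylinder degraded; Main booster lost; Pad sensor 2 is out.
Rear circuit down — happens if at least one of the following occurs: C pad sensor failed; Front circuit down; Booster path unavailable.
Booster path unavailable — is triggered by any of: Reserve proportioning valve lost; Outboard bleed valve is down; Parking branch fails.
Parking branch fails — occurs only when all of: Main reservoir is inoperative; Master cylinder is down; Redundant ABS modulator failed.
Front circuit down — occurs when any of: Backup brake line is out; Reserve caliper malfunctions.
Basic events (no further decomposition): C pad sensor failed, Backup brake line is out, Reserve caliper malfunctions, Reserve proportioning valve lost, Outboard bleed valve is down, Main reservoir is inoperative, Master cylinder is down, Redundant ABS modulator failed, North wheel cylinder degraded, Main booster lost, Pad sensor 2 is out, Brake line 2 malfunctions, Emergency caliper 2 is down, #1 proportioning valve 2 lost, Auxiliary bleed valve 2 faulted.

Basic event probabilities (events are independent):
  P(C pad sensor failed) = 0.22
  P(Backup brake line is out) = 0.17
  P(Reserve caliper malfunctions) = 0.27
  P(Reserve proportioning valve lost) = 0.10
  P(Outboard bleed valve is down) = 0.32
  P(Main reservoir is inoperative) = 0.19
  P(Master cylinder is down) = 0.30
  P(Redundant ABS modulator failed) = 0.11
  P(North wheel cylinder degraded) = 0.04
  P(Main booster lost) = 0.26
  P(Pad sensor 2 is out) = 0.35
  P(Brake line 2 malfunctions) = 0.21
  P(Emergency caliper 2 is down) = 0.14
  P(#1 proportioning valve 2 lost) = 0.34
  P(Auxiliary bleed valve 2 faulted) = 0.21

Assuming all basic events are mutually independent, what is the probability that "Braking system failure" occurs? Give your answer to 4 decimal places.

P(Front circuit down) [OR] = 1 − (1−0.17) × (1−0.27) = 0.394100
P(Parking branch fails) [AND] = 0.19 × 0.30 × 0.11 = 0.006270
P(Booster path unavailable) [OR] = 1 − (1−0.10) × (1−0.32) × (1−0.006270) = 0.391837
P(Rear circuit down) [OR] = 1 − (1−0.22) × (1−0.394100) × (1−0.391837) = 0.712581
P(Service line fails) [AND] = 0.04 × 0.26 × 0.35 = 0.003640
P(ABS chain inoperative) [OR] = 1 − (1−0.003640) × (1−0.21) × (1−0.14) × (1−0.34) = 0.553228
P(Braking system failure) [OR] = 1 − (1−0.712581) × (1−0.553228) × (1−0.21) = 0.898555
Rounded to 4 decimal places: P(Braking system failure) ≈ 0.8986.

0.8986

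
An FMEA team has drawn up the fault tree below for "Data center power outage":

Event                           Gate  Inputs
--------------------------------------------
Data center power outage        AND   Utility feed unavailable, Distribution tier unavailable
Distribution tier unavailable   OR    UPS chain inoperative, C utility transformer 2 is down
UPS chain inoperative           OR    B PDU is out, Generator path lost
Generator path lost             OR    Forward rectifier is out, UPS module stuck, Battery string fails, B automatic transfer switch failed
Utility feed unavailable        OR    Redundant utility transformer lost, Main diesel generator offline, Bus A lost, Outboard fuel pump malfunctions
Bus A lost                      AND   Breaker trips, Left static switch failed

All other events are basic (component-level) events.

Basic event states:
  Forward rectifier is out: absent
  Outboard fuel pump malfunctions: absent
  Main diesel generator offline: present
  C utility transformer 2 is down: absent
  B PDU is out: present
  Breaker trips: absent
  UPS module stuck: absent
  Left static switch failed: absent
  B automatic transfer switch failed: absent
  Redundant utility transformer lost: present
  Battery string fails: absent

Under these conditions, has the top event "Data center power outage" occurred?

Yes

Bus A lost [AND]: Breaker trips=not, Left static switch failed=not → not all inputs occur → does not occur.
Utility feed unavailable [OR]: Redundant utility transformer lost=occurs, Main diesel generator offline=occurs, Bus A lost=not, Outboard fuel pump malfunctions=not → at least one input occurs → occurs.
Generator path lost [OR]: Forward rectifier is out=not, UPS module stuck=not, Battery string fails=not, B automatic transfer switch failed=not → no input occurs → does not occur.
UPS chain inoperative [OR]: B PDU is out=occurs, Generator path lost=not → at least one input occurs → occurs.
Distribution tier unavailable [OR]: UPS chain inoperative=occurs, C utility transformer 2 is down=not → at least one input occurs → occurs.
Data center power outage [AND]: Utility feed unavailable=occurs, Distribution tier unavailable=occurs → all inputs occur → occurs.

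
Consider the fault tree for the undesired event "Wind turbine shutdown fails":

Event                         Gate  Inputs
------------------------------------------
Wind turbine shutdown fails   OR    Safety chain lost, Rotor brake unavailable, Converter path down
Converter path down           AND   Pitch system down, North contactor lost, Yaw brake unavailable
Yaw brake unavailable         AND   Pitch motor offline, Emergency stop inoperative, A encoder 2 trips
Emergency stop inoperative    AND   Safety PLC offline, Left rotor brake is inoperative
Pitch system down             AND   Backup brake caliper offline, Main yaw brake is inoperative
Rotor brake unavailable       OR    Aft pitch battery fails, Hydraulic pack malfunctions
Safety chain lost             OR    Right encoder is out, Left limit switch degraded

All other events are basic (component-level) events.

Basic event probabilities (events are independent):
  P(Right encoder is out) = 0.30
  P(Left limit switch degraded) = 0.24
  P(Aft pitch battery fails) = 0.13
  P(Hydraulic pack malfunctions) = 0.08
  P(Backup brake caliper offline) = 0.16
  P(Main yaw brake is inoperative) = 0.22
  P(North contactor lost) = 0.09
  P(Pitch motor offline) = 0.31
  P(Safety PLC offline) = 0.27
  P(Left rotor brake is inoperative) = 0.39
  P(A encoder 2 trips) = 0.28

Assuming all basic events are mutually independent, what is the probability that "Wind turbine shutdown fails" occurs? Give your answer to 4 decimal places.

0.5742

P(Safety chain lost) [OR] = 1 − (1−0.30) × (1−0.24) = 0.468000
P(Rotor brake unavailable) [OR] = 1 − (1−0.13) × (1−0.08) = 0.199600
P(Pitch system down) [AND] = 0.16 × 0.22 = 0.035200
P(Emergency stop inoperative) [AND] = 0.27 × 0.39 = 0.105300
P(Yaw brake unavailable) [AND] = 0.31 × 0.105300 × 0.28 = 0.009140
P(Converter path down) [AND] = 0.035200 × 0.09 × 0.009140 = 0.000029
P(Wind turbine shutdown fails) [OR] = 1 − (1−0.468000) × (1−0.199600) × (1−0.000029) = 0.574200
Rounded to 4 decimal places: P(Wind turbine shutdown fails) ≈ 0.5742.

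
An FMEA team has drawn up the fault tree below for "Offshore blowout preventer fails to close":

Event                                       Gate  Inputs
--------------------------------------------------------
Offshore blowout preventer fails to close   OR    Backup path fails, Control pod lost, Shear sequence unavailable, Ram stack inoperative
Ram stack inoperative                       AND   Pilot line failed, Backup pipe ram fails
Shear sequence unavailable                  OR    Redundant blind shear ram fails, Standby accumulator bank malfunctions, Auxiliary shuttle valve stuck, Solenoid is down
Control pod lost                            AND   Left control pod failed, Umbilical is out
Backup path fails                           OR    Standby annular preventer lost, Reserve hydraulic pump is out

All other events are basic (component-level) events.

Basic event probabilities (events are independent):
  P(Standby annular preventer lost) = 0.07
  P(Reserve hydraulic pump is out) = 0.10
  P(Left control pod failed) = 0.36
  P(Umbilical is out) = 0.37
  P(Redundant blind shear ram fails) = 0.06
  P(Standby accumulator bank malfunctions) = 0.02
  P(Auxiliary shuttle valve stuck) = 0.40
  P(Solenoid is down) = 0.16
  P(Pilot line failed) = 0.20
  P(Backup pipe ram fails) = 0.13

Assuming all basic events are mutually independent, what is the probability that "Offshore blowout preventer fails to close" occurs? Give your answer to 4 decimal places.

0.6719

P(Backup path fails) [OR] = 1 − (1−0.07) × (1−0.10) = 0.163000
P(Control pod lost) [AND] = 0.36 × 0.37 = 0.133200
P(Shear sequence unavailable) [OR] = 1 − (1−0.06) × (1−0.02) × (1−0.40) × (1−0.16) = 0.535715
P(Ram stack inoperative) [AND] = 0.20 × 0.13 = 0.026000
P(Offshore blowout preventer fails to close) [OR] = 1 − (1−0.163000) × (1−0.133200) × (1−0.535715) × (1−0.026000) = 0.671914
Rounded to 4 decimal places: P(Offshore blowout preventer fails to close) ≈ 0.6719.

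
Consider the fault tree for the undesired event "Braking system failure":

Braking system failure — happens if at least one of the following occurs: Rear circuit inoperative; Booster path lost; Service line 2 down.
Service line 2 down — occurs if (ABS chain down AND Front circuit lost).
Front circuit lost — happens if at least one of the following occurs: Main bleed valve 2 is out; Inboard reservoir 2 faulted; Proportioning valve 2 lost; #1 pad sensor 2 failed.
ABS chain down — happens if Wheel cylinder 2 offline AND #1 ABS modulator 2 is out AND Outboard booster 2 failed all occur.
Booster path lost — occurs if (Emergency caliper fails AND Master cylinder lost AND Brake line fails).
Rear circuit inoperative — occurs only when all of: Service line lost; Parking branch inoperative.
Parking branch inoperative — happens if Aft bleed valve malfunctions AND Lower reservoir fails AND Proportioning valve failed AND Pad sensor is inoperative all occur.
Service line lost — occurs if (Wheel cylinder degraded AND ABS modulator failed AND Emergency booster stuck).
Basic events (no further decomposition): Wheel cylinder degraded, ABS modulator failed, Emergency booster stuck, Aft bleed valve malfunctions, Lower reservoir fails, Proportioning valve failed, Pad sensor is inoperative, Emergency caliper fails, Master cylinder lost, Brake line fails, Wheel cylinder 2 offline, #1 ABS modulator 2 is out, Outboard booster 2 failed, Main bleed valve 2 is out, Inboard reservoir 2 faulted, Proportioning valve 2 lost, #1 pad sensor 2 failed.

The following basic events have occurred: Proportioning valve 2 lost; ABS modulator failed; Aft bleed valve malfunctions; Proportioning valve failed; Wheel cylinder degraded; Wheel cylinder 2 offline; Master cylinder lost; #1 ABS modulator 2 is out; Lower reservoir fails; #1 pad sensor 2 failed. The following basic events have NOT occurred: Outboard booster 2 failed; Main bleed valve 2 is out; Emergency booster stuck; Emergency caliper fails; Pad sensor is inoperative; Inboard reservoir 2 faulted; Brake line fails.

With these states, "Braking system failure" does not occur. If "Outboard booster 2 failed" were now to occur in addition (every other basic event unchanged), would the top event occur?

Yes

Counterfactual: set "Outboard booster 2 failed" to occurred.
Service line lost [AND]: Wheel cylinder degraded=occurs, ABS modulator failed=occurs, Emergency booster stuck=not → not all inputs occur → does not occur.
Parking branch inoperative [AND]: Aft bleed valve malfunctions=occurs, Lower reservoir fails=occurs, Proportioning valve failed=occurs, Pad sensor is inoperative=not → not all inputs occur → does not occur.
Rear circuit inoperative [AND]: Service line lost=not, Parking branch inoperative=not → not all inputs occur → does not occur.
Booster path lost [AND]: Emergency caliper fails=not, Master cylinder lost=occurs, Brake line fails=not → not all inputs occur → does not occur.
ABS chain down [AND]: Wheel cylinder 2 offline=occurs, #1 ABS modulator 2 is out=occurs, Outboard booster 2 failed=occurs → all inputs occur → occurs.
Front circuit lost [OR]: Main bleed valve 2 is out=not, Inboard reservoir 2 faulted=not, Proportioning valve 2 lost=occurs, #1 pad sensor 2 failed=occurs → at least one input occurs → occurs.
Service line 2 down [AND]: ABS chain down=occurs, Front circuit lost=occurs → all inputs occur → occurs.
Braking system failure [OR]: Rear circuit inoperative=not, Booster path lost=not, Service line 2 down=occurs → at least one input occurs → occurs.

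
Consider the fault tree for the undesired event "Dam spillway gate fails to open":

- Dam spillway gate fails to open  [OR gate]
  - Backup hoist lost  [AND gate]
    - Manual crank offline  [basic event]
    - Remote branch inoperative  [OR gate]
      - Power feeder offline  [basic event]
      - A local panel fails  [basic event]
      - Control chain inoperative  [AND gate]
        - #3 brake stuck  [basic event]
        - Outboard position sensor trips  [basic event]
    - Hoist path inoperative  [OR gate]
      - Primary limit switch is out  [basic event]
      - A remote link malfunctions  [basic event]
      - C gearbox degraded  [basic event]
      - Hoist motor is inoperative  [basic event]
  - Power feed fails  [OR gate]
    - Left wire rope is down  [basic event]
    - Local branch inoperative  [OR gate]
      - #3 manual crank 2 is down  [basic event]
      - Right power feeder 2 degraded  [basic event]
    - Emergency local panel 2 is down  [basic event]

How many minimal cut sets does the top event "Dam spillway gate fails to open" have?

16

Control chain inoperative [AND]: one cut set from each child combined → 1 × 1 = 1 cut set(s).
Remote branch inoperative [OR]: union of children's cut sets → 3 cut set(s).
Hoist path inoperative [OR]: union of children's cut sets → 4 cut set(s).
Backup hoist lost [AND]: one cut set from each child combined → 1 × 3 × 4 = 12 cut set(s).
Local branch inoperative [OR]: union of children's cut sets → 2 cut set(s).
Power feed fails [OR]: union of children's cut sets → 4 cut set(s).
Dam spillway gate fails to open [OR]: union of children's cut sets → 16 cut set(s).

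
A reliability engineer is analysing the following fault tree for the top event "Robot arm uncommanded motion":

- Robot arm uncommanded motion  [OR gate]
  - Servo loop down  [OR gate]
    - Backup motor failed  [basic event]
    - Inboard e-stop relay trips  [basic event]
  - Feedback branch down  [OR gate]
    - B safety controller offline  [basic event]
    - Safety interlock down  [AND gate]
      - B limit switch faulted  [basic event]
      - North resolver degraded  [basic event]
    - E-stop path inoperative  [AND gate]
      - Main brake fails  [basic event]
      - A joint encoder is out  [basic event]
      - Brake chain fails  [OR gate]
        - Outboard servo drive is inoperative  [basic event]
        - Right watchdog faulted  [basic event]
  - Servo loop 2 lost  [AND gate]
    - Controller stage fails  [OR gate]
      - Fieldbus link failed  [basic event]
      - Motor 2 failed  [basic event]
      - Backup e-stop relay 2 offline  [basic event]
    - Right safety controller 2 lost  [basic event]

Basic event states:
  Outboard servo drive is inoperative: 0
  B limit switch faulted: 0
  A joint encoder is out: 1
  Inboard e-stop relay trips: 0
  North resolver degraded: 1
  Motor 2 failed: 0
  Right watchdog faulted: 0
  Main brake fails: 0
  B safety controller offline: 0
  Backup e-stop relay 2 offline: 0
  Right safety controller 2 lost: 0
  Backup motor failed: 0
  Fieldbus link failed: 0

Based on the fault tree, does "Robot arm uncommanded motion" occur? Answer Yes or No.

Servo loop down [OR]: Backup motor failed=not, Inboard e-stop relay trips=not → no input occurs → does not occur.
Safety interlock down [AND]: B limit switch faulted=not, North resolver degraded=occurs → not all inputs occur → does not occur.
Brake chain fails [OR]: Outboard servo drive is inoperative=not, Right watchdog faulted=not → no input occurs → does not occur.
E-stop path inoperative [AND]: Main brake fails=not, A joint encoder is out=occurs, Brake chain fails=not → not all inputs occur → does not occur.
Feedback branch down [OR]: B safety controller offline=not, Safety interlock down=not, E-stop path inoperative=not → no input occurs → does not occur.
Controller stage fails [OR]: Fieldbus link failed=not, Motor 2 failed=not, Backup e-stop relay 2 offline=not → no input occurs → does not occur.
Servo loop 2 lost [AND]: Controller stage fails=not, Right safety controller 2 lost=not → not all inputs occur → does not occur.
Robot arm uncommanded motion [OR]: Servo loop down=not, Feedback branch down=not, Servo loop 2 lost=not → no input occurs → does not occur.

No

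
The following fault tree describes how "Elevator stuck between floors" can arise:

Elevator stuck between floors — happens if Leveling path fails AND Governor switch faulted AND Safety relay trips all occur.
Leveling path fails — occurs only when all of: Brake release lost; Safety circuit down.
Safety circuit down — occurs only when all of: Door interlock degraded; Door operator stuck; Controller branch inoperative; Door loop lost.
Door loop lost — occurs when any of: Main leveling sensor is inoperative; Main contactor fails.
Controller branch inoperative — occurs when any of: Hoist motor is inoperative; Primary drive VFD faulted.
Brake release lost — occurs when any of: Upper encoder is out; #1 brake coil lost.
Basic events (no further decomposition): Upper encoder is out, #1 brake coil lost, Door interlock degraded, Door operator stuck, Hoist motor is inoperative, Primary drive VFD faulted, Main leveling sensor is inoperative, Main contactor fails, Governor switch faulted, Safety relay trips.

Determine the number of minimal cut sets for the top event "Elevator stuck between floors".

Brake release lost [OR]: union of children's cut sets → 2 cut set(s).
Controller branch inoperative [OR]: union of children's cut sets → 2 cut set(s).
Door loop lost [OR]: union of children's cut sets → 2 cut set(s).
Safety circuit down [AND]: one cut set from each child combined → 1 × 1 × 2 × 2 = 4 cut set(s).
Leveling path fails [AND]: one cut set from each child combined → 2 × 4 = 8 cut set(s).
Elevator stuck between floors [AND]: one cut set from each child combined → 8 × 1 × 1 = 8 cut set(s).
Minimal cut sets: {Door interlock degraded, Door operator stuck, Governor switch faulted, Hoist motor is inoperative, Main leveling sensor is inoperative, Safety relay trips, Upper encoder is out}; {Door interlock degraded, Door operator stuck, Governor switch faulted, Hoist motor is inoperative, Main contactor fails, Safety relay trips, Upper encoder is out}; {Door interlock degraded, Door operator stuck, Governor switch faulted, Main leveling sensor is inoperative, Primary drive VFD faulted, Safety relay trips, Upper encoder is out}; {Door interlock degraded, Door operator stuck, Governor switch faulted, Main contactor fails, Primary drive VFD faulted, Safety relay trips, Upper encoder is out}; {#1 brake coil lost, Door interlock degraded, Door operator stuck, Governor switch faulted, Hoist motor is inoperative, Main leveling sensor is inoperative, Safety relay trips}; {#1 brake coil lost, Door interlock degraded, Door operator stuck, Governor switch faulted, Hoist motor is inoperative, Main contactor fails, Safety relay trips}; {#1 brake coil lost, Door interlock degraded, Door operator stuck, Governor switch faulted, Main leveling sensor is inoperative, Primary drive VFD faulted, Safety relay trips}; {#1 brake coil lost, Door interlock degraded, Door operator stuck, Governor switch faulted, Main contactor fails, Primary drive VFD faulted, Safety relay trips}.

8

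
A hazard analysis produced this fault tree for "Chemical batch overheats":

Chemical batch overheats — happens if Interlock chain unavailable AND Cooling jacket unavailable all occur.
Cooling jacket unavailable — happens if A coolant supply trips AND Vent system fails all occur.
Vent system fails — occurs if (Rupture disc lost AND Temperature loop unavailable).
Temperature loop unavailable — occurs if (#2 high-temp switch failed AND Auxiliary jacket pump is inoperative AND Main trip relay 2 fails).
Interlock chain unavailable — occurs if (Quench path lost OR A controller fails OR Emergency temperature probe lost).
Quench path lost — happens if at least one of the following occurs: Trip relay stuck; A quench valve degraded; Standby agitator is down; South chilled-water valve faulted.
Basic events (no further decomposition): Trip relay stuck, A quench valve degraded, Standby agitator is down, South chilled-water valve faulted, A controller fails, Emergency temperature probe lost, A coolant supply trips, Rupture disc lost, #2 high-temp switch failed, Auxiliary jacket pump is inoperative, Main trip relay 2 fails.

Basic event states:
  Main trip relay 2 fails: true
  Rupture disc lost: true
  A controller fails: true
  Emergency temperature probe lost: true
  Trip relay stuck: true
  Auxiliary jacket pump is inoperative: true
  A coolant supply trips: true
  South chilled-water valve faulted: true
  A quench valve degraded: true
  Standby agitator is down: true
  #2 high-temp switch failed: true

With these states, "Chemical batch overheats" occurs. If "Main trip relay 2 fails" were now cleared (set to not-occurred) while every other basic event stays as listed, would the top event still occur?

No

Counterfactual: set "Main trip relay 2 fails" to not occurred.
Quench path lost [OR]: Trip relay stuck=occurs, A quench valve degraded=occurs, Standby agitator is down=occurs, South chilled-water valve faulted=occurs → at least one input occurs → occurs.
Interlock chain unavailable [OR]: Quench path lost=occurs, A controller fails=occurs, Emergency temperature probe lost=occurs → at least one input occurs → occurs.
Temperature loop unavailable [AND]: #2 high-temp switch failed=occurs, Auxiliary jacket pump is inoperative=occurs, Main trip relay 2 fails=not → not all inputs occur → does not occur.
Vent system fails [AND]: Rupture disc lost=occurs, Temperature loop unavailable=not → not all inputs occur → does not occur.
Cooling jacket unavailable [AND]: A coolant supply trips=occurs, Vent system fails=not → not all inputs occur → does not occur.
Chemical batch overheats [AND]: Interlock chain unavailable=occurs, Cooling jacket unavailable=not → not all inputs occur → does not occur.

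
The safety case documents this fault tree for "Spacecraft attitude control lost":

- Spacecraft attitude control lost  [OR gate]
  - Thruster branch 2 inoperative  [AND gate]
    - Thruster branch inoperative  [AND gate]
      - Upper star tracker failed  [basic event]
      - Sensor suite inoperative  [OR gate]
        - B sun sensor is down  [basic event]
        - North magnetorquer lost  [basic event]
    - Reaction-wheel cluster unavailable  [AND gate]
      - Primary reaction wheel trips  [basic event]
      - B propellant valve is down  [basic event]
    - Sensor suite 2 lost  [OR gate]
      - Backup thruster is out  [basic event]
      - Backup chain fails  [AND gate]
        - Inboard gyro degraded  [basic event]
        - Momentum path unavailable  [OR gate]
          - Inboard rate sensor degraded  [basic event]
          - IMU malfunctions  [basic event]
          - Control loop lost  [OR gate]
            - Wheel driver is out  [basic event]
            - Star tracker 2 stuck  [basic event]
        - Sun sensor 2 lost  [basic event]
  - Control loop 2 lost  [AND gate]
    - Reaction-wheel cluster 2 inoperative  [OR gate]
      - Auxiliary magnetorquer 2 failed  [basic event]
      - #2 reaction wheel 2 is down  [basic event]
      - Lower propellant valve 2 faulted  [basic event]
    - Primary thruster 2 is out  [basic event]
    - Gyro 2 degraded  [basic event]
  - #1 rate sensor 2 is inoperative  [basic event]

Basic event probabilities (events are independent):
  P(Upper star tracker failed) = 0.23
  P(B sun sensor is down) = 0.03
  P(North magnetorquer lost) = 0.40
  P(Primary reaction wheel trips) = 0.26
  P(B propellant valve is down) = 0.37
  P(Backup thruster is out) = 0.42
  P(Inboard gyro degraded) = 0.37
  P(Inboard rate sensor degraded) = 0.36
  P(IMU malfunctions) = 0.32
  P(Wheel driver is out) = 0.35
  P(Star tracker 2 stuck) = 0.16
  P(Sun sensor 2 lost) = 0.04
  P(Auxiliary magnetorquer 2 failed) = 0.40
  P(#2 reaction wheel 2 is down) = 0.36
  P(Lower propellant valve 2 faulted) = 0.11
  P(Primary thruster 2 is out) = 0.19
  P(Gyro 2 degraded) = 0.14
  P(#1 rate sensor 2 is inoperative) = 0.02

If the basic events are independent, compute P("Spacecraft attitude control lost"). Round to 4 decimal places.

P(Sensor suite inoperative) [OR] = 1 − (1−0.03) × (1−0.40) = 0.418000
P(Thruster branch inoperative) [AND] = 0.23 × 0.418000 = 0.096140
P(Reaction-wheel cluster unavailable) [AND] = 0.26 × 0.37 = 0.096200
P(Control loop lost) [OR] = 1 − (1−0.35) × (1−0.16) = 0.454000
P(Momentum path unavailable) [OR] = 1 − (1−0.36) × (1−0.32) × (1−0.454000) = 0.762381
P(Backup chain fails) [AND] = 0.37 × 0.762381 × 0.04 = 0.011283
P(Sensor suite 2 lost) [OR] = 1 − (1−0.42) × (1−0.011283) = 0.426544
P(Thruster branch 2 inoperative) [AND] = 0.096140 × 0.096200 × 0.426544 = 0.003945
P(Reaction-wheel cluster 2 inoperative) [OR] = 1 − (1−0.40) × (1−0.36) × (1−0.11) = 0.658240
P(Control loop 2 lost) [AND] = 0.658240 × 0.19 × 0.14 = 0.017509
P(Spacecraft attitude control lost) [OR] = 1 − (1−0.003945) × (1−0.017509) × (1−0.02) = 0.040957
Rounded to 4 decimal places: P(Spacecraft attitude control lost) ≈ 0.0410.

0.0410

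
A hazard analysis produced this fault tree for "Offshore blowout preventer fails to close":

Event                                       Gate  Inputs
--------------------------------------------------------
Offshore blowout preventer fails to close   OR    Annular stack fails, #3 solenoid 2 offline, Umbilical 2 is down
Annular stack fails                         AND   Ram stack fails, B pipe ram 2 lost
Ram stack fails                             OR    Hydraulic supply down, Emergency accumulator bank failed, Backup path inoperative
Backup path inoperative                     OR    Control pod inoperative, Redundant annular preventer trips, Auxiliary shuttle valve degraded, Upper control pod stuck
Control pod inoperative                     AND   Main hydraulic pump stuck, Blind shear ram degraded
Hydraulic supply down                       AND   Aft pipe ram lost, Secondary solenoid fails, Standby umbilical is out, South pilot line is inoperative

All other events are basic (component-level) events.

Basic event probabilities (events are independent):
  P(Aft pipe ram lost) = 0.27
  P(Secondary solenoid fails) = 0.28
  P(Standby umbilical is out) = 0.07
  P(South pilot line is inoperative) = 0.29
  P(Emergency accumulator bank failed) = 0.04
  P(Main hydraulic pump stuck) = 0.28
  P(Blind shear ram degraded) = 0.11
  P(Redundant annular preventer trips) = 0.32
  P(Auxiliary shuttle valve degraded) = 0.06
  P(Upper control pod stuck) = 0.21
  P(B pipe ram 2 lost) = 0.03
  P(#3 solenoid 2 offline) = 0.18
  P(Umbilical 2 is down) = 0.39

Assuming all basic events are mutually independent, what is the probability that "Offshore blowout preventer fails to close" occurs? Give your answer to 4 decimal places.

P(Hydraulic supply down) [AND] = 0.27 × 0.28 × 0.07 × 0.29 = 0.001535
P(Control pod inoperative) [AND] = 0.28 × 0.11 = 0.030800
P(Backup path inoperative) [OR] = 1 − (1−0.030800) × (1−0.32) × (1−0.06) × (1−0.21) = 0.510585
P(Ram stack fails) [OR] = 1 − (1−0.001535) × (1−0.04) × (1−0.510585) = 0.530883
P(Annular stack fails) [AND] = 0.530883 × 0.03 = 0.015926
P(Offshore blowout preventer fails to close) [OR] = 1 − (1−0.015926) × (1−0.18) × (1−0.39) = 0.507766
Rounded to 4 decimal places: P(Offshore blowout preventer fails to close) ≈ 0.5078.

0.5078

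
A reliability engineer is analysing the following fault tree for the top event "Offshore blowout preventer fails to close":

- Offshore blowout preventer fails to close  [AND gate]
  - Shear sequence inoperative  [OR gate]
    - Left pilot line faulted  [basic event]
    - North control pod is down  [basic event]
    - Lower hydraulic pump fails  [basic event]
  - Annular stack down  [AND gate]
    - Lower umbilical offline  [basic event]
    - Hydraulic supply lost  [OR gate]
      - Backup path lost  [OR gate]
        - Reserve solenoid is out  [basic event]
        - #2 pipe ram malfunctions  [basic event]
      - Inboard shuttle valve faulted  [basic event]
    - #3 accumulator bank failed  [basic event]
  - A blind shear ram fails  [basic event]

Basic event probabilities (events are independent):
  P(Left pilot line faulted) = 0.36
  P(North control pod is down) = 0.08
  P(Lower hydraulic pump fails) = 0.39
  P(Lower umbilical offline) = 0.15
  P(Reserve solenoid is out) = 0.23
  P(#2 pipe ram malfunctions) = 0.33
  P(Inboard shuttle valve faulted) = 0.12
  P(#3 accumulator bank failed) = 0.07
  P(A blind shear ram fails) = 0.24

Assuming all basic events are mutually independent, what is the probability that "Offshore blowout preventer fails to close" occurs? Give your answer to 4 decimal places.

P(Shear sequence inoperative) [OR] = 1 − (1−0.36) × (1−0.08) × (1−0.39) = 0.640832
P(Backup path lost) [OR] = 1 − (1−0.23) × (1−0.33) = 0.484100
P(Hydraulic supply lost) [OR] = 1 − (1−0.484100) × (1−0.12) = 0.546008
P(Annular stack down) [AND] = 0.15 × 0.546008 × 0.07 = 0.005733
P(Offshore blowout preventer fails to close) [AND] = 0.640832 × 0.005733 × 0.24 = 0.000882
Rounded to 4 decimal places: P(Offshore blowout preventer fails to close) ≈ 0.0009.

0.0009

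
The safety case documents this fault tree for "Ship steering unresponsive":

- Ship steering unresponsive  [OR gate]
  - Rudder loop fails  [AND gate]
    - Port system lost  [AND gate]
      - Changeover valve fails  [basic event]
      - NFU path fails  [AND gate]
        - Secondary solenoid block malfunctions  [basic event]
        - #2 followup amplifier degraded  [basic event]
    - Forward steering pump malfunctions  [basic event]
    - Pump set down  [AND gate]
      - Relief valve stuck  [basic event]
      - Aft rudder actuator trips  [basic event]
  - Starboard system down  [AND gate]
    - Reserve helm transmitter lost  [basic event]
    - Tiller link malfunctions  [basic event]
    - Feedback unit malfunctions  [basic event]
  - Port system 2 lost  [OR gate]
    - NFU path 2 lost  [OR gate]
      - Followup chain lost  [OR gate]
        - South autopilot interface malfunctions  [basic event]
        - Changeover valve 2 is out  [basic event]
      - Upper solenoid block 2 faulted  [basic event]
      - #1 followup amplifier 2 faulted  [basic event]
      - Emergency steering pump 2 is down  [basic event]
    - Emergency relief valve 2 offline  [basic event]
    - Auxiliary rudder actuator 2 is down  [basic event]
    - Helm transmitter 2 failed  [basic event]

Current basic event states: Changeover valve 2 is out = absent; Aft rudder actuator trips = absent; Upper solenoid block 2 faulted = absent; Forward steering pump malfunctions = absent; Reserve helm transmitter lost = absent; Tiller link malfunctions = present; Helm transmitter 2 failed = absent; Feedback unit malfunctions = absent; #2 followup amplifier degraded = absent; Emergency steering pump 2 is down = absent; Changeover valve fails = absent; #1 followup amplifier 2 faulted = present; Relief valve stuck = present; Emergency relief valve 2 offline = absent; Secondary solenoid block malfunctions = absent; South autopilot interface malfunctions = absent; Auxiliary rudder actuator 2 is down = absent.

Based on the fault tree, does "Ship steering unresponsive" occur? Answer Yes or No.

Yes

NFU path fails [AND]: Secondary solenoid block malfunctions=not, #2 followup amplifier degraded=not → not all inputs occur → does not occur.
Port system lost [AND]: Changeover valve fails=not, NFU path fails=not → not all inputs occur → does not occur.
Pump set down [AND]: Relief valve stuck=occurs, Aft rudder actuator trips=not → not all inputs occur → does not occur.
Rudder loop fails [AND]: Port system lost=not, Forward steering pump malfunctions=not, Pump set down=not → not all inputs occur → does not occur.
Starboard system down [AND]: Reserve helm transmitter lost=not, Tiller link malfunctions=occurs, Feedback unit malfunctions=not → not all inputs occur → does not occur.
Followup chain lost [OR]: South autopilot interface malfunctions=not, Changeover valve 2 is out=not → no input occurs → does not occur.
NFU path 2 lost [OR]: Followup chain lost=not, Upper solenoid block 2 faulted=not, #1 followup amplifier 2 faulted=occurs, Emergency steering pump 2 is down=not → at least one input occurs → occurs.
Port system 2 lost [OR]: NFU path 2 lost=occurs, Emergency relief valve 2 offline=not, Auxiliary rudder actuator 2 is down=not, Helm transmitter 2 failed=not → at least one input occurs → occurs.
Ship steering unresponsive [OR]: Rudder loop fails=not, Starboard system down=not, Port system 2 lost=occurs → at least one input occurs → occurs.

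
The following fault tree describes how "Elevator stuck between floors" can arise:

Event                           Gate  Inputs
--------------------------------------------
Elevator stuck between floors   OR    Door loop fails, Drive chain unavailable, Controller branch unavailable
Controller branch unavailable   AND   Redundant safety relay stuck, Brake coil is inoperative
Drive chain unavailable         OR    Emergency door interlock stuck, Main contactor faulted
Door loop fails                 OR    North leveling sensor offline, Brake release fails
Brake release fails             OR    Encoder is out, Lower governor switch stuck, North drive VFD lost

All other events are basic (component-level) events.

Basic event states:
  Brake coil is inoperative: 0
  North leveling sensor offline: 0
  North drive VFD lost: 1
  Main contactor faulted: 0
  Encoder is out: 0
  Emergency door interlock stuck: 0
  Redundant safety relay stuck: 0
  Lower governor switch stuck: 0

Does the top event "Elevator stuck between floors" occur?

Brake release fails [OR]: Encoder is out=not, Lower governor switch stuck=not, North drive VFD lost=occurs → at least one input occurs → occurs.
Door loop fails [OR]: North leveling sensor offline=not, Brake release fails=occurs → at least one input occurs → occurs.
Drive chain unavailable [OR]: Emergency door interlock stuck=not, Main contactor faulted=not → no input occurs → does not occur.
Controller branch unavailable [AND]: Redundant safety relay stuck=not, Brake coil is inoperative=not → not all inputs occur → does not occur.
Elevator stuck between floors [OR]: Door loop fails=occurs, Drive chain unavailable=not, Controller branch unavailable=not → at least one input occurs → occurs.

Yes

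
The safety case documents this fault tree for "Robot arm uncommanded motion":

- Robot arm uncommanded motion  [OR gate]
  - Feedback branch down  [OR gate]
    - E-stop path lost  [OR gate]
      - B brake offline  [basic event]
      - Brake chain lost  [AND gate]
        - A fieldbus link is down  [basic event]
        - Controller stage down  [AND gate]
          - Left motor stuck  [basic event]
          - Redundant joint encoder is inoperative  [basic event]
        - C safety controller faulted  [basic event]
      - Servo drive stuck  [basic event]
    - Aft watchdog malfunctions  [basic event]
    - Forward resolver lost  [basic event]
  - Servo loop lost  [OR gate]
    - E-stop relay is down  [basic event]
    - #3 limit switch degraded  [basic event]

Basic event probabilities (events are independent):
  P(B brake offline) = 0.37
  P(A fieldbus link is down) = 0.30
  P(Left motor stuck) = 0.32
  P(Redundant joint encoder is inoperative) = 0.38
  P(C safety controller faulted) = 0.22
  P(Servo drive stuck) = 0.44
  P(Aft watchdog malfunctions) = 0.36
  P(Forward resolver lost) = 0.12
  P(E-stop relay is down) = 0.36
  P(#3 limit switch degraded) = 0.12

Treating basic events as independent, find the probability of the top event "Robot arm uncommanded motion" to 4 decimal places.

P(Controller stage down) [AND] = 0.32 × 0.38 = 0.121600
P(Brake chain lost) [AND] = 0.30 × 0.121600 × 0.22 = 0.008026
P(E-stop path lost) [OR] = 1 − (1−0.37) × (1−0.008026) × (1−0.44) = 0.650032
P(Feedback branch down) [OR] = 1 − (1−0.650032) × (1−0.36) × (1−0.12) = 0.802898
P(Servo loop lost) [OR] = 1 − (1−0.36) × (1−0.12) = 0.436800
P(Robot arm uncommanded motion) [OR] = 1 − (1−0.802898) × (1−0.436800) = 0.888992
Rounded to 4 decimal places: P(Robot arm uncommanded motion) ≈ 0.8890.

0.8890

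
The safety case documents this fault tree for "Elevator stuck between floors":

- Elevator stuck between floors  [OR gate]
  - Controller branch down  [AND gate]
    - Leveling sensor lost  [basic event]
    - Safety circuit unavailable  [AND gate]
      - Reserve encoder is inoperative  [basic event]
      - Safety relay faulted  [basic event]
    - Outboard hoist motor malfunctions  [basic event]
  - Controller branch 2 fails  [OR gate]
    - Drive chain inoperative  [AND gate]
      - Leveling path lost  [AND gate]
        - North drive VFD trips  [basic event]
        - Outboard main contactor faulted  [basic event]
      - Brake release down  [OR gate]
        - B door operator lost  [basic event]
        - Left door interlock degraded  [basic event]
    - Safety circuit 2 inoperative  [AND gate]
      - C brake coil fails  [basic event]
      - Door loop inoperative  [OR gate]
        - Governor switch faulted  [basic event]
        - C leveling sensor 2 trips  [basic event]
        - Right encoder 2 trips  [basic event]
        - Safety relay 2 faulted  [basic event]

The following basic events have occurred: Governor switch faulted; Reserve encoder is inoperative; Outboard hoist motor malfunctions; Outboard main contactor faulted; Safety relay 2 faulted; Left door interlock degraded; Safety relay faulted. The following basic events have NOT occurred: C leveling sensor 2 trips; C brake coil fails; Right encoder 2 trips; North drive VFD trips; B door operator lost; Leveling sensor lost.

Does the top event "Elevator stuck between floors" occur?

No

Safety circuit unavailable [AND]: Reserve encoder is inoperative=occurs, Safety relay faulted=occurs → all inputs occur → occurs.
Controller branch down [AND]: Leveling sensor lost=not, Safety circuit unavailable=occurs, Outboard hoist motor malfunctions=occurs → not all inputs occur → does not occur.
Leveling path lost [AND]: North drive VFD trips=not, Outboard main contactor faulted=occurs → not all inputs occur → does not occur.
Brake release down [OR]: B door operator lost=not, Left door interlock degraded=occurs → at least one input occurs → occurs.
Drive chain inoperative [AND]: Leveling path lost=not, Brake release down=occurs → not all inputs occur → does not occur.
Door loop inoperative [OR]: Governor switch faulted=occurs, C leveling sensor 2 trips=not, Right encoder 2 trips=not, Safety relay 2 faulted=occurs → at least one input occurs → occurs.
Safety circuit 2 inoperative [AND]: C brake coil fails=not, Door loop inoperative=occurs → not all inputs occur → does not occur.
Controller branch 2 fails [OR]: Drive chain inoperative=not, Safety circuit 2 inoperative=not → no input occurs → does not occur.
Elevator stuck between floors [OR]: Controller branch down=not, Controller branch 2 fails=not → no input occurs → does not occur.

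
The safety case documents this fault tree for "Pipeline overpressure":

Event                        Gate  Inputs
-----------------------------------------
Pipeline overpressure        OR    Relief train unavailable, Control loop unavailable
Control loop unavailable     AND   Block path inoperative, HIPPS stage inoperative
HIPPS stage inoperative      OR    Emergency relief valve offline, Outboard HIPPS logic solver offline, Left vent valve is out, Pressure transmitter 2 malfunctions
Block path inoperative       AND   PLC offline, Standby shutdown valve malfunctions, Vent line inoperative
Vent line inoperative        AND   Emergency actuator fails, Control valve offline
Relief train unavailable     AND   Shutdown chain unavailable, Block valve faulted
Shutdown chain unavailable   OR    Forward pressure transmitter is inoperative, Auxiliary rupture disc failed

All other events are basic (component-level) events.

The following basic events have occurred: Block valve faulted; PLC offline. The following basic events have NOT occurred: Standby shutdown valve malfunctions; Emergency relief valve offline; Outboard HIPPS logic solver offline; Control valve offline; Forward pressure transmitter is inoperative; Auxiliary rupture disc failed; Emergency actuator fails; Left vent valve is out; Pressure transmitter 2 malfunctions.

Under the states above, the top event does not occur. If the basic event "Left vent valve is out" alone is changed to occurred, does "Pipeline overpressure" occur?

No

Counterfactual: set "Left vent valve is out" to occurred.
Shutdown chain unavailable [OR]: Forward pressure transmitter is inoperative=not, Auxiliary rupture disc failed=not → no input occurs → does not occur.
Relief train unavailable [AND]: Shutdown chain unavailable=not, Block valve faulted=occurs → not all inputs occur → does not occur.
Vent line inoperative [AND]: Emergency actuator fails=not, Control valve offline=not → not all inputs occur → does not occur.
Block path inoperative [AND]: PLC offline=occurs, Standby shutdown valve malfunctions=not, Vent line inoperative=not → not all inputs occur → does not occur.
HIPPS stage inoperative [OR]: Emergency relief valve offline=not, Outboard HIPPS logic solver offline=not, Left vent valve is out=occurs, Pressure transmitter 2 malfunctions=not → at least one input occurs → occurs.
Control loop unavailable [AND]: Block path inoperative=not, HIPPS stage inoperative=occurs → not all inputs occur → does not occur.
Pipeline overpressure [OR]: Relief train unavailable=not, Control loop unavailable=not → no input occurs → does not occur.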